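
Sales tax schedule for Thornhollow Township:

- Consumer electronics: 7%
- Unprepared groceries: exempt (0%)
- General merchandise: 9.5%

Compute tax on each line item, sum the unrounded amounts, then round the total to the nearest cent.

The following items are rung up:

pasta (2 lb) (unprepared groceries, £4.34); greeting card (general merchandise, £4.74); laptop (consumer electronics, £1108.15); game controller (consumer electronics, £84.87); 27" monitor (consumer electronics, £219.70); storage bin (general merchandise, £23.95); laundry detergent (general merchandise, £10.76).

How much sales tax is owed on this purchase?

Pasta (2 lb) £4.34: unprepared groceries → 0% → £0.00
Greeting card £4.74: general merchandise → 9.5% → £0.4503
Laptop £1108.15: consumer electronics → 7% → £77.5705
Game controller £84.87: consumer electronics → 7% → £5.9409
27" monitor £219.70: consumer electronics → 7% → £15.379
Storage bin £23.95: general merchandise → 9.5% → £2.27525
Laundry detergent £10.76: general merchandise → 9.5% → £1.0222
Unrounded tax sum = £102.63815 → £102.64

£102.64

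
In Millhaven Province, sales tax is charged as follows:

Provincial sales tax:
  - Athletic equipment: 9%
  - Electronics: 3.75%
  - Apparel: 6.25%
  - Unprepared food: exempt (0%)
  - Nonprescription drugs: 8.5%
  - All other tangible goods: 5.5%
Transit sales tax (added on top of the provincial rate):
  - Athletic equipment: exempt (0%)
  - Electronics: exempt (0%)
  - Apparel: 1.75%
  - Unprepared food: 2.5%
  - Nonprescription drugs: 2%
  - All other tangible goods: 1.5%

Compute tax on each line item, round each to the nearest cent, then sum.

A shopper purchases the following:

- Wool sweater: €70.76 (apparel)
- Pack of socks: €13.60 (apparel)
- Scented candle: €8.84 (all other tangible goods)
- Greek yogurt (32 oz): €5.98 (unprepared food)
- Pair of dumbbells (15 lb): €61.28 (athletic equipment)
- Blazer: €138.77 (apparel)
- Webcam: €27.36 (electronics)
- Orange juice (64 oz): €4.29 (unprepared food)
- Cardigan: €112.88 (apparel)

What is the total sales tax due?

Wool sweater €70.76: apparel → 6.25% + 1.75% transit = 8% → €5.66
Pack of socks €13.60: apparel → 6.25% + 1.75% transit = 8% → €1.09
Scented candle €8.84: all other tangible goods → 5.5% + 1.5% transit = 7% → €0.62
Greek yogurt (32 oz) €5.98: unprepared food → 0% + 2.5% transit = 2.5% → €0.15
Pair of dumbbells (15 lb) €61.28: athletic equipment → 9% + 0% transit = 9% → €5.52
Blazer €138.77: apparel → 6.25% + 1.75% transit = 8% → €11.10
Webcam €27.36: electronics → 3.75% + 0% transit = 3.75% → €1.03
Orange juice (64 oz) €4.29: unprepared food → 0% + 2.5% transit = 2.5% → €0.11
Cardigan €112.88: apparel → 6.25% + 1.75% transit = 8% → €9.03
Total tax = €5.66 + €1.09 + €0.62 + €0.15 + €5.52 + €11.10 + €1.03 + €0.11 + €9.03 = €34.31

€34.31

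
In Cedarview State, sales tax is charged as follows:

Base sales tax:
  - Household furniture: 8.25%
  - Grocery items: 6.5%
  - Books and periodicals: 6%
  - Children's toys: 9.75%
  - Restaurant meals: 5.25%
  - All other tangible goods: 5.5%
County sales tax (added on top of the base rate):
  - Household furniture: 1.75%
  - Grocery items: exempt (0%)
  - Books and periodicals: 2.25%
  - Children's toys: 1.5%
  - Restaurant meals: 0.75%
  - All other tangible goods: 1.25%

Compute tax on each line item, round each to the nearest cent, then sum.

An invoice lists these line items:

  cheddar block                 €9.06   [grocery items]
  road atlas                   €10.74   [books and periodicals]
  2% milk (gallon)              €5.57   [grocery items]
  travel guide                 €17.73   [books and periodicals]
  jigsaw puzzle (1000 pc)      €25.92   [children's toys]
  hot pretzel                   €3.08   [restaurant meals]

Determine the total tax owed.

Cheddar block €9.06: grocery items → 6.5% + 0% county = 6.5% → €0.59
Road atlas €10.74: books and periodicals → 6% + 2.25% county = 8.25% → €0.89
2% milk (gallon) €5.57: grocery items → 6.5% + 0% county = 6.5% → €0.36
Travel guide €17.73: books and periodicals → 6% + 2.25% county = 8.25% → €1.46
Jigsaw puzzle (1000 pc) €25.92: children's toys → 9.75% + 1.5% county = 11.25% → €2.92
Hot pretzel €3.08: restaurant meals → 5.25% + 0.75% county = 6% → €0.18
Total tax = €0.59 + €0.89 + €0.36 + €1.46 + €2.92 + €0.18 = €6.40

€6.40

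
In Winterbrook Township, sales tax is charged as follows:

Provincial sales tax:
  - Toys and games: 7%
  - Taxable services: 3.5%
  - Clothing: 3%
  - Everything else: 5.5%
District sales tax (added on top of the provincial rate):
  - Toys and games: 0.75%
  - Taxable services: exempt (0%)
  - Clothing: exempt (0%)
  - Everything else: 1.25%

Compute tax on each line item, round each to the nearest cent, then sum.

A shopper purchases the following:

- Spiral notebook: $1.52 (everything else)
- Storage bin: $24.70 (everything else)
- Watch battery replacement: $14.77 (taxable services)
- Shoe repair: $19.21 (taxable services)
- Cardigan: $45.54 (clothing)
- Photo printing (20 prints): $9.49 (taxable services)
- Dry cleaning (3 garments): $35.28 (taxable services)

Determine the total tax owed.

Spiral notebook $1.52: everything else → 5.5% + 1.25% district = 6.75% → $0.10
Storage bin $24.70: everything else → 5.5% + 1.25% district = 6.75% → $1.67
Watch battery replacement $14.77: taxable services → 3.5% + 0% district = 3.5% → $0.52
Shoe repair $19.21: taxable services → 3.5% + 0% district = 3.5% → $0.67
Cardigan $45.54: clothing → 3% + 0% district = 3% → $1.37
Photo printing (20 prints) $9.49: taxable services → 3.5% + 0% district = 3.5% → $0.33
Dry cleaning (3 garments) $35.28: taxable services → 3.5% + 0% district = 3.5% → $1.23
Total tax = $0.10 + $1.67 + $0.52 + $0.67 + $1.37 + $0.33 + $1.23 = $5.89

$5.89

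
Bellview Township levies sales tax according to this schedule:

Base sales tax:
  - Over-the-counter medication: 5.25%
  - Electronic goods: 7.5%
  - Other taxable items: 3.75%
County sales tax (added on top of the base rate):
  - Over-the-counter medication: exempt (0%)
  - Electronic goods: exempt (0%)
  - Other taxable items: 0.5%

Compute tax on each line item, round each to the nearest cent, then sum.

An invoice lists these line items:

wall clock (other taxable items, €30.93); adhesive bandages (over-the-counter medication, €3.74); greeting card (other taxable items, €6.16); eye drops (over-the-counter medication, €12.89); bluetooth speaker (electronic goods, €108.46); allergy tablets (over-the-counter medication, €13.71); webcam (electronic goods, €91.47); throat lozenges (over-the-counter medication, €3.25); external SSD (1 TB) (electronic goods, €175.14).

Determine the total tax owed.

€31.47

Wall clock €30.93: other taxable items → 3.75% + 0.5% county = 4.25% → €1.31
Adhesive bandages €3.74: over-the-counter medication → 5.25% + 0% county = 5.25% → €0.20
Greeting card €6.16: other taxable items → 3.75% + 0.5% county = 4.25% → €0.26
Eye drops €12.89: over-the-counter medication → 5.25% + 0% county = 5.25% → €0.68
Bluetooth speaker €108.46: electronic goods → 7.5% + 0% county = 7.5% → €8.13
Allergy tablets €13.71: over-the-counter medication → 5.25% + 0% county = 5.25% → €0.72
Webcam €91.47: electronic goods → 7.5% + 0% county = 7.5% → €6.86
Throat lozenges €3.25: over-the-counter medication → 5.25% + 0% county = 5.25% → €0.17
External SSD (1 TB) €175.14: electronic goods → 7.5% + 0% county = 7.5% → €13.14
Total tax = €1.31 + €0.20 + €0.26 + €0.68 + €8.13 + €0.72 + €6.86 + €0.17 + €13.14 = €31.47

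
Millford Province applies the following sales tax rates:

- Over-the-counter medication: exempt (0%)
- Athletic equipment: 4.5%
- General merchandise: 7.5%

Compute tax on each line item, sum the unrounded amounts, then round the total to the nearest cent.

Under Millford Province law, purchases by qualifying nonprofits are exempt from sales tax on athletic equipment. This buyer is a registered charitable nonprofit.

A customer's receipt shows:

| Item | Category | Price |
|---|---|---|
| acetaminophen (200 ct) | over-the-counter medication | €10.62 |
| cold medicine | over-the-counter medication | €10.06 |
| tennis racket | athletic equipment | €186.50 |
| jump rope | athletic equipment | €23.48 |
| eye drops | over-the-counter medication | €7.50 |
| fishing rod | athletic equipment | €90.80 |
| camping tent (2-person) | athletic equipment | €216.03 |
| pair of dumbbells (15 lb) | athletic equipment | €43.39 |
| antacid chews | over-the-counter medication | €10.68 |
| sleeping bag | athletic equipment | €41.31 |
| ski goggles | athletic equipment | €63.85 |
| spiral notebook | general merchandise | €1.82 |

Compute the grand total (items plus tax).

Acetaminophen (200 ct) €10.62: over-the-counter medication → 0% → €0.00
Cold medicine €10.06: over-the-counter medication → 0% → €0.00
Tennis racket €186.50: athletic equipment, buyer-exempt → 0% → €0.00
Jump rope €23.48: athletic equipment, buyer-exempt → 0% → €0.00
Eye drops €7.50: over-the-counter medication → 0% → €0.00
Fishing rod €90.80: athletic equipment, buyer-exempt → 0% → €0.00
Camping tent (2-person) €216.03: athletic equipment, buyer-exempt → 0% → €0.00
Pair of dumbbells (15 lb) €43.39: athletic equipment, buyer-exempt → 0% → €0.00
Antacid chews €10.68: over-the-counter medication → 0% → €0.00
Sleeping bag €41.31: athletic equipment, buyer-exempt → 0% → €0.00
Ski goggles €63.85: athletic equipment, buyer-exempt → 0% → €0.00
Spiral notebook €1.82: general merchandise → 7.5% → €0.1365
Subtotal = €706.04; unrounded tax = €0.1365 → €0.14; total due = €706.18

€706.18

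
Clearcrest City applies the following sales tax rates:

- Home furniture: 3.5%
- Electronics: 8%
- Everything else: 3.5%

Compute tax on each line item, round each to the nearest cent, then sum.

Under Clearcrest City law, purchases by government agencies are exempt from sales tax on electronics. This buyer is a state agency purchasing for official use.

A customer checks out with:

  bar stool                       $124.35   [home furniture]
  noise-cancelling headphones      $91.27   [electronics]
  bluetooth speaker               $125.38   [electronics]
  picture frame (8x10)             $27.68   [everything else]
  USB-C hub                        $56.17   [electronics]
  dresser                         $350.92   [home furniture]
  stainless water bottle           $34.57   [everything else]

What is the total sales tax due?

Bar stool $124.35: home furniture → 3.5% → $4.35
Noise-cancelling headphones $91.27: electronics, buyer-exempt → 0% → $0.00
Bluetooth speaker $125.38: electronics, buyer-exempt → 0% → $0.00
Picture frame (8x10) $27.68: everything else → 3.5% → $0.97
USB-C hub $56.17: electronics, buyer-exempt → 0% → $0.00
Dresser $350.92: home furniture → 3.5% → $12.28
Stainless water bottle $34.57: everything else → 3.5% → $1.21
Total tax = $4.35 + $0.97 + $12.28 + $1.21 = $18.81

$18.81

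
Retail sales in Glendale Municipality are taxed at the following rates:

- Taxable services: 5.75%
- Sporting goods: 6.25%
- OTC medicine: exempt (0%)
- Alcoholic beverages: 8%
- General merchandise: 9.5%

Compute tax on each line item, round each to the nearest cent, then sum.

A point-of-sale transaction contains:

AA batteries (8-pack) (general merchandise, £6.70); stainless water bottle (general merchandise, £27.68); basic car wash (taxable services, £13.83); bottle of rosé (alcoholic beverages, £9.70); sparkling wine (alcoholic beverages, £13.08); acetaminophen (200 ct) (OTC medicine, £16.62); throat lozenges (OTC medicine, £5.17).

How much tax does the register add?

£5.90

AA batteries (8-pack) £6.70: general merchandise → 9.5% → £0.64
Stainless water bottle £27.68: general merchandise → 9.5% → £2.63
Basic car wash £13.83: taxable services → 5.75% → £0.80
Bottle of rosé £9.70: alcoholic beverages → 8% → £0.78
Sparkling wine £13.08: alcoholic beverages → 8% → £1.05
Acetaminophen (200 ct) £16.62: OTC medicine → 0% → £0.00
Throat lozenges £5.17: OTC medicine → 0% → £0.00
Total tax = £0.64 + £2.63 + £0.80 + £0.78 + £1.05 = £5.90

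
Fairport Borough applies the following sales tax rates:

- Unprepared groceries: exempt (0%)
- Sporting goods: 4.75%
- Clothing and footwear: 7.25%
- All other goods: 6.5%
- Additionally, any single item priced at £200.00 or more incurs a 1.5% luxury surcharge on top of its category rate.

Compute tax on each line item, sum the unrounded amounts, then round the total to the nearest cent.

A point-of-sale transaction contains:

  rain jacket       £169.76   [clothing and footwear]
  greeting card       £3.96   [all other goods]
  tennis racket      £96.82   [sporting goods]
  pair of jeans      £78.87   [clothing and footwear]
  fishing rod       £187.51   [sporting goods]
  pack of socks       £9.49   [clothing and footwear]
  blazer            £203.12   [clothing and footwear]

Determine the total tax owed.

£50.25

Rain jacket £169.76: clothing and footwear → 7.25% → £12.3076
Greeting card £3.96: all other goods → 6.5% → £0.2574
Tennis racket £96.82: sporting goods → 4.75% → £4.59895
Pair of jeans £78.87: clothing and footwear → 7.25% → £5.718075
Fishing rod £187.51: sporting goods → 4.75% → £8.906725
Pack of socks £9.49: clothing and footwear → 7.25% → £0.688025
Blazer £203.12: clothing and footwear → 7.25% + 1.5% surcharge = 8.75% → £17.773
Unrounded tax sum = £50.249775 → £50.25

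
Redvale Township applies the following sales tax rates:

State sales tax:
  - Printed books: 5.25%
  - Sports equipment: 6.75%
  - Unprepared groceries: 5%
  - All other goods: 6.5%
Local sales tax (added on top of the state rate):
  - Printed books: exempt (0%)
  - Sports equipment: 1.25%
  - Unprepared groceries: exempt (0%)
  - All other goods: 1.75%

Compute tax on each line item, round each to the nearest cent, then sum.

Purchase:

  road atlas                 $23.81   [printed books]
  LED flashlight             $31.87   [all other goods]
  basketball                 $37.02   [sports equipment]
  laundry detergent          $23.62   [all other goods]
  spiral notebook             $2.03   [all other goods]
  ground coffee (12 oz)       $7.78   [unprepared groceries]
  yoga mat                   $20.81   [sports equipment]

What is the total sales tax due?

Road atlas $23.81: printed books → 5.25% + 0% local = 5.25% → $1.25
LED flashlight $31.87: all other goods → 6.5% + 1.75% local = 8.25% → $2.63
Basketball $37.02: sports equipment → 6.75% + 1.25% local = 8% → $2.96
Laundry detergent $23.62: all other goods → 6.5% + 1.75% local = 8.25% → $1.95
Spiral notebook $2.03: all other goods → 6.5% + 1.75% local = 8.25% → $0.17
Ground coffee (12 oz) $7.78: unprepared groceries → 5% + 0% local = 5% → $0.39
Yoga mat $20.81: sports equipment → 6.75% + 1.25% local = 8% → $1.66
Total tax = $1.25 + $2.63 + $2.96 + $1.95 + $0.17 + $0.39 + $1.66 = $11.01

$11.01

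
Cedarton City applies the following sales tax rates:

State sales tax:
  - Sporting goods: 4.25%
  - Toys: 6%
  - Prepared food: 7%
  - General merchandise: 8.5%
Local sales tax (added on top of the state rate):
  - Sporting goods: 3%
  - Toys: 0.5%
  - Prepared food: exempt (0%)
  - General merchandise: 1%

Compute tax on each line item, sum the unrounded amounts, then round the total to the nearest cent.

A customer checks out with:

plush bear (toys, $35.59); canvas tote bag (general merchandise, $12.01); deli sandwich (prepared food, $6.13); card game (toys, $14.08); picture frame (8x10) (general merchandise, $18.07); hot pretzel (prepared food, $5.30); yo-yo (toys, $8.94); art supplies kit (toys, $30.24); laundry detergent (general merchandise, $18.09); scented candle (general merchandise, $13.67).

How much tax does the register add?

Plush bear $35.59: toys → 6% + 0.5% local = 6.5% → $2.31335
Canvas tote bag $12.01: general merchandise → 8.5% + 1% local = 9.5% → $1.14095
Deli sandwich $6.13: prepared food → 7% + 0% local = 7% → $0.4291
Card game $14.08: toys → 6% + 0.5% local = 6.5% → $0.9152
Picture frame (8x10) $18.07: general merchandise → 8.5% + 1% local = 9.5% → $1.71665
Hot pretzel $5.30: prepared food → 7% + 0% local = 7% → $0.371
Yo-yo $8.94: toys → 6% + 0.5% local = 6.5% → $0.5811
Art supplies kit $30.24: toys → 6% + 0.5% local = 6.5% → $1.9656
Laundry detergent $18.09: general merchandise → 8.5% + 1% local = 9.5% → $1.71855
Scented candle $13.67: general merchandise → 8.5% + 1% local = 9.5% → $1.29865
Unrounded tax sum = $12.45015 → $12.45

$12.45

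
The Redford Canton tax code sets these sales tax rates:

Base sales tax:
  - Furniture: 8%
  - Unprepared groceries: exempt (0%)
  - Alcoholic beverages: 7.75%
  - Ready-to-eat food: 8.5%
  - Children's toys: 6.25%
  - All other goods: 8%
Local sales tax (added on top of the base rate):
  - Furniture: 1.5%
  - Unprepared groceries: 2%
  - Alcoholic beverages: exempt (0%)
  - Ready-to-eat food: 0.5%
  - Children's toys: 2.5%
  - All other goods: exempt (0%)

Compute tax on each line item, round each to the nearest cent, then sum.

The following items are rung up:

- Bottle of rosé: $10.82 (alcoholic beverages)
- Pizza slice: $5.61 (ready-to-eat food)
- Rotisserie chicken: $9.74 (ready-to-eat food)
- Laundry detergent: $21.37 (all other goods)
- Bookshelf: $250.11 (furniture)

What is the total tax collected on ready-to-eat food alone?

Pizza slice $5.61: ready-to-eat food → 8.5% + 0.5% local = 9% → $0.50
Rotisserie chicken $9.74: ready-to-eat food → 8.5% + 0.5% local = 9% → $0.88
Tax on ready-to-eat food = $0.50 + $0.88 = $1.38

$1.38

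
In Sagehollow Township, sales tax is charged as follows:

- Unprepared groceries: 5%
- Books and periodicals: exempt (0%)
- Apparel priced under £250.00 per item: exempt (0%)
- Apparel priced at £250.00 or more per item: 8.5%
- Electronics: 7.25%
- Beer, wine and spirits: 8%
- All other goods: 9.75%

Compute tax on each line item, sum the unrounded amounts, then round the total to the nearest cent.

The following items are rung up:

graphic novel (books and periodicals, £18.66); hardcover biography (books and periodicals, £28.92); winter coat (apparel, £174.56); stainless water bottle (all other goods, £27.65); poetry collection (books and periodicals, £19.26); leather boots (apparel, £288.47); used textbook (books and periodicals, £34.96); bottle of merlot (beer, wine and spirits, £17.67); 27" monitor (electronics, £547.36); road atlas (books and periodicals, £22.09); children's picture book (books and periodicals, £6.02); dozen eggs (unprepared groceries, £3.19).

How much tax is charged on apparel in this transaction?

Winter coat £174.56: apparel, under £250.00 → 0% → £0.00
Leather boots £288.47: apparel, £250.00 or more → 8.5% → £24.51995
Tax on apparel: unrounded sum = £24.51995 → £24.52

£24.52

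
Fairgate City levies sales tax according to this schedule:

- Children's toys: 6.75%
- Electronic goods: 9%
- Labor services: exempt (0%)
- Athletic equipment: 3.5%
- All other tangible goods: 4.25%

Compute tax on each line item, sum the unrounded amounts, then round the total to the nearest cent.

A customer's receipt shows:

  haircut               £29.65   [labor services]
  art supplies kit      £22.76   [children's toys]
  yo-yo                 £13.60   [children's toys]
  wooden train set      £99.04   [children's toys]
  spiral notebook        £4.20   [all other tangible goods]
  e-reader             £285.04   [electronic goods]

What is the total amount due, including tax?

£489.26

Haircut £29.65: labor services → 0% → £0.00
Art supplies kit £22.76: children's toys → 6.75% → £1.5363
Yo-yo £13.60: children's toys → 6.75% → £0.918
Wooden train set £99.04: children's toys → 6.75% → £6.6852
Spiral notebook £4.20: all other tangible goods → 4.25% → £0.1785
E-reader £285.04: electronic goods → 9% → £25.6536
Subtotal = £454.29; unrounded tax = £34.9716 → £34.97; total due = £489.26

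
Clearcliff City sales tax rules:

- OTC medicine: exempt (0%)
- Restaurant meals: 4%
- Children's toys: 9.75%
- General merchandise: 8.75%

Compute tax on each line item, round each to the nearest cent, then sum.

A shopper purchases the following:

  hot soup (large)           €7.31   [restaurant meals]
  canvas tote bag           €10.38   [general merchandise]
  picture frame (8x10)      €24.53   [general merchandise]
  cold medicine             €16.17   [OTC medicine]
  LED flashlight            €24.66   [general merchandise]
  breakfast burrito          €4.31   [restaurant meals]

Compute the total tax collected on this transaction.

€5.68

Hot soup (large) €7.31: restaurant meals → 4% → €0.29
Canvas tote bag €10.38: general merchandise → 8.75% → €0.91
Picture frame (8x10) €24.53: general merchandise → 8.75% → €2.15
Cold medicine €16.17: OTC medicine → 0% → €0.00
LED flashlight €24.66: general merchandise → 8.75% → €2.16
Breakfast burrito €4.31: restaurant meals → 4% → €0.17
Total tax = €0.29 + €0.91 + €2.15 + €2.16 + €0.17 = €5.68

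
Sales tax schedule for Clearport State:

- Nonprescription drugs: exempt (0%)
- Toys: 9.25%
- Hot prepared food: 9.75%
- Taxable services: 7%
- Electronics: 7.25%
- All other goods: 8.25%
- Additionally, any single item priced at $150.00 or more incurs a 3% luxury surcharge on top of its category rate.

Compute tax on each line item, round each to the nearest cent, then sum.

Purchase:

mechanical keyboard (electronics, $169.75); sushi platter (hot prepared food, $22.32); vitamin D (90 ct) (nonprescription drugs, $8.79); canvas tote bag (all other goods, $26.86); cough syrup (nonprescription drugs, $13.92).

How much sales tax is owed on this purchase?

Mechanical keyboard $169.75: electronics → 7.25% + 3% surcharge = 10.25% → $17.40
Sushi platter $22.32: hot prepared food → 9.75% → $2.18
Vitamin D (90 ct) $8.79: nonprescription drugs → 0% → $0.00
Canvas tote bag $26.86: all other goods → 8.25% → $2.22
Cough syrup $13.92: nonprescription drugs → 0% → $0.00
Total tax = $17.40 + $2.18 + $2.22 = $21.80

$21.80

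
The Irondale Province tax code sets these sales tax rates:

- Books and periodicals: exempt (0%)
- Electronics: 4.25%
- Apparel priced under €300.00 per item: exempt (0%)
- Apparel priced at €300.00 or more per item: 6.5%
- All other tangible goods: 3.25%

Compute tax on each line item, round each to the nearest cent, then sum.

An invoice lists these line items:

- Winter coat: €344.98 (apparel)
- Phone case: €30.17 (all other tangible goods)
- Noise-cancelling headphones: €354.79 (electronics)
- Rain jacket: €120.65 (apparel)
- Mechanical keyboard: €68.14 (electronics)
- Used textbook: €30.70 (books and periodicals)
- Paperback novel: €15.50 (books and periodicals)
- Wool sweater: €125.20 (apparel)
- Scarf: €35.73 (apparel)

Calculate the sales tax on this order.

Winter coat €344.98: apparel, €300.00 or more → 6.5% → €22.42
Phone case €30.17: all other tangible goods → 3.25% → €0.98
Noise-cancelling headphones €354.79: electronics → 4.25% → €15.08
Rain jacket €120.65: apparel, under €300.00 → 0% → €0.00
Mechanical keyboard €68.14: electronics → 4.25% → €2.90
Used textbook €30.70: books and periodicals → 0% → €0.00
Paperback novel €15.50: books and periodicals → 0% → €0.00
Wool sweater €125.20: apparel, under €300.00 → 0% → €0.00
Scarf €35.73: apparel, under €300.00 → 0% → €0.00
Total tax = €22.42 + €0.98 + €15.08 + €2.90 = €41.38

€41.38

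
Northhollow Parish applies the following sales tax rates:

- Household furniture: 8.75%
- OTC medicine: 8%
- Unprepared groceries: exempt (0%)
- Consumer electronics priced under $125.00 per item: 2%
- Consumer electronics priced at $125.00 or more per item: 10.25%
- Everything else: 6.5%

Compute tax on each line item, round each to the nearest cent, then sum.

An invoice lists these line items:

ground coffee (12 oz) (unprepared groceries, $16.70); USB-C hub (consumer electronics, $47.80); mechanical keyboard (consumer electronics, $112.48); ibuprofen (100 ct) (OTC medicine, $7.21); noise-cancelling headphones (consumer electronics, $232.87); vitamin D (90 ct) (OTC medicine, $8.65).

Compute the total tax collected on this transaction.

Ground coffee (12 oz) $16.70: unprepared groceries → 0% → $0.00
USB-C hub $47.80: consumer electronics, under $125.00 → 2% → $0.96
Mechanical keyboard $112.48: consumer electronics, under $125.00 → 2% → $2.25
Ibuprofen (100 ct) $7.21: OTC medicine → 8% → $0.58
Noise-cancelling headphones $232.87: consumer electronics, $125.00 or more → 10.25% → $23.87
Vitamin D (90 ct) $8.65: OTC medicine → 8% → $0.69
Total tax = $0.96 + $2.25 + $0.58 + $23.87 + $0.69 = $28.35

$28.35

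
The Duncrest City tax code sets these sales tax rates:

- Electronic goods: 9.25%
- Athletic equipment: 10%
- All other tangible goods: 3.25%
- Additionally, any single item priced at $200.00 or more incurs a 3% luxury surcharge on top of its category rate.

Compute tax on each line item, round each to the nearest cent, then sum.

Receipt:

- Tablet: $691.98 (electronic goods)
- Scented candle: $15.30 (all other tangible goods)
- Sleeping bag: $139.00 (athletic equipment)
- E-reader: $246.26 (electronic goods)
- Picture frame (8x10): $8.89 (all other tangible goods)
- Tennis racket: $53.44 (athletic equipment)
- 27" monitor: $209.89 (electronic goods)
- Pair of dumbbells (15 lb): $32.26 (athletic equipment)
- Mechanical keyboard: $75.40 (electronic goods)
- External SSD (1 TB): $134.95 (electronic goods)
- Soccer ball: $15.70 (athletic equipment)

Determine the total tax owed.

Tablet $691.98: electronic goods → 9.25% + 3% surcharge = 12.25% → $84.77
Scented candle $15.30: all other tangible goods → 3.25% → $0.50
Sleeping bag $139.00: athletic equipment → 10% → $13.90
E-reader $246.26: electronic goods → 9.25% + 3% surcharge = 12.25% → $30.17
Picture frame (8x10) $8.89: all other tangible goods → 3.25% → $0.29
Tennis racket $53.44: athletic equipment → 10% → $5.34
27" monitor $209.89: electronic goods → 9.25% + 3% surcharge = 12.25% → $25.71
Pair of dumbbells (15 lb) $32.26: athletic equipment → 10% → $3.23
Mechanical keyboard $75.40: electronic goods → 9.25% → $6.97
External SSD (1 TB) $134.95: electronic goods → 9.25% → $12.48
Soccer ball $15.70: athletic equipment → 10% → $1.57
Total tax = $84.77 + $0.50 + $13.90 + $30.17 + $0.29 + $5.34 + $25.71 + $3.23 + $6.97 + $12.48 + $1.57 = $184.93

$184.93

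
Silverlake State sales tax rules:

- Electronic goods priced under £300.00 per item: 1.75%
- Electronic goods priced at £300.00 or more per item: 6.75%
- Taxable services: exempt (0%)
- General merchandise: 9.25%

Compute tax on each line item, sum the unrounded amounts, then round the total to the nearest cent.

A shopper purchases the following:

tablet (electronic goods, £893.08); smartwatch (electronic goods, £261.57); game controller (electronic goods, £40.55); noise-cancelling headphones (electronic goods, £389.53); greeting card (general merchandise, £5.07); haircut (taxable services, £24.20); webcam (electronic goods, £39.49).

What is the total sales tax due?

Tablet £893.08: electronic goods, £300.00 or more → 6.75% → £60.2829
Smartwatch £261.57: electronic goods, under £300.00 → 1.75% → £4.577475
Game controller £40.55: electronic goods, under £300.00 → 1.75% → £0.709625
Noise-cancelling headphones £389.53: electronic goods, £300.00 or more → 6.75% → £26.293275
Greeting card £5.07: general merchandise → 9.25% → £0.468975
Haircut £24.20: taxable services → 0% → £0.00
Webcam £39.49: electronic goods, under £300.00 → 1.75% → £0.691075
Unrounded tax sum = £93.023325 → £93.02

£93.02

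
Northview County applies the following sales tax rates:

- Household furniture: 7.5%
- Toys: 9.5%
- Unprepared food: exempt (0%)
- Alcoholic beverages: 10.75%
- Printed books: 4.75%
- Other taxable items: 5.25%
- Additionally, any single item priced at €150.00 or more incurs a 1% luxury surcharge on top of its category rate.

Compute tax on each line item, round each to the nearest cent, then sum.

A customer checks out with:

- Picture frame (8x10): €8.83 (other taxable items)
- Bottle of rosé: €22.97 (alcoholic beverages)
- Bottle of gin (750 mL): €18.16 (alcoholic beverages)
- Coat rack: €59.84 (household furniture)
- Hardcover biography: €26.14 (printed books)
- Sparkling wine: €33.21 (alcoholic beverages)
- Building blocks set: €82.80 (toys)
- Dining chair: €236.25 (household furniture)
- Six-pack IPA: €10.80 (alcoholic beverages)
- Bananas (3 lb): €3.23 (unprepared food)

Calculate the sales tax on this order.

Picture frame (8x10) €8.83: other taxable items → 5.25% → €0.46
Bottle of rosé €22.97: alcoholic beverages → 10.75% → €2.47
Bottle of gin (750 mL) €18.16: alcoholic beverages → 10.75% → €1.95
Coat rack €59.84: household furniture → 7.5% → €4.49
Hardcover biography €26.14: printed books → 4.75% → €1.24
Sparkling wine €33.21: alcoholic beverages → 10.75% → €3.57
Building blocks set €82.80: toys → 9.5% → €7.87
Dining chair €236.25: household furniture → 7.5% + 1% surcharge = 8.5% → €20.08
Six-pack IPA €10.80: alcoholic beverages → 10.75% → €1.16
Bananas (3 lb) €3.23: unprepared food → 0% → €0.00
Total tax = €0.46 + €2.47 + €1.95 + €4.49 + €1.24 + €3.57 + €7.87 + €20.08 + €1.16 = €43.29

€43.29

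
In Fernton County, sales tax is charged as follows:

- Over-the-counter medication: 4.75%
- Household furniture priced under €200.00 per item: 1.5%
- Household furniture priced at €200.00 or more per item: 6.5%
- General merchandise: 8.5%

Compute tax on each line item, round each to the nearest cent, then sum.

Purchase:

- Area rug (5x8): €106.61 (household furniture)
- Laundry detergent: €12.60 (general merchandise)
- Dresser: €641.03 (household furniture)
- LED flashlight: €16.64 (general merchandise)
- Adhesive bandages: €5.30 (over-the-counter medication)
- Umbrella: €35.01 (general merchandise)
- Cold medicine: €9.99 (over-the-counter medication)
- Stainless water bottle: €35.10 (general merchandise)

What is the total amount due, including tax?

Area rug (5x8) €106.61: household furniture, under €200.00 → 1.5% → €1.60
Laundry detergent €12.60: general merchandise → 8.5% → €1.07
Dresser €641.03: household furniture, €200.00 or more → 6.5% → €41.67
LED flashlight €16.64: general merchandise → 8.5% → €1.41
Adhesive bandages €5.30: over-the-counter medication → 4.75% → €0.25
Umbrella €35.01: general merchandise → 8.5% → €2.98
Cold medicine €9.99: over-the-counter medication → 4.75% → €0.47
Stainless water bottle €35.10: general merchandise → 8.5% → €2.98
Subtotal = €862.28; tax = €52.43; total due = €914.71

€914.71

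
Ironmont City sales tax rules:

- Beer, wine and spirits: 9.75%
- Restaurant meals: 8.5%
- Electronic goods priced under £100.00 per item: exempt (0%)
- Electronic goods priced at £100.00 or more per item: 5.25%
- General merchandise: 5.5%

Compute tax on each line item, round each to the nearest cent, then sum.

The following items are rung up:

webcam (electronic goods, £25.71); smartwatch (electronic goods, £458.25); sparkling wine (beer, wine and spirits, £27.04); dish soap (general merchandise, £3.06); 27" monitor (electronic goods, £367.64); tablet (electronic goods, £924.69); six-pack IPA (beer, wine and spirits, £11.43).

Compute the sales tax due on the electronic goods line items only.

Webcam £25.71: electronic goods, under £100.00 → 0% → £0.00
Smartwatch £458.25: electronic goods, £100.00 or more → 5.25% → £24.06
27" monitor £367.64: electronic goods, £100.00 or more → 5.25% → £19.30
Tablet £924.69: electronic goods, £100.00 or more → 5.25% → £48.55
Tax on electronic goods = £0.00 + £24.06 + £19.30 + £48.55 = £91.91

£91.91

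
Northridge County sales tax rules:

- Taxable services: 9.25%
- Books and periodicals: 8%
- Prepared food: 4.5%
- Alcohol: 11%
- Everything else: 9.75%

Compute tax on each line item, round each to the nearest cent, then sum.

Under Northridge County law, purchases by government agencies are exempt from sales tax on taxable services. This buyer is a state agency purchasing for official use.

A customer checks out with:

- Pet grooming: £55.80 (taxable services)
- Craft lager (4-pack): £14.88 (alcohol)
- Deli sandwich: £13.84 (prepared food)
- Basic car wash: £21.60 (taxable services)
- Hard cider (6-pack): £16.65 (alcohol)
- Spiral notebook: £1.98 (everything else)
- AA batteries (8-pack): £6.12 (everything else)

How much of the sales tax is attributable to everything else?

£0.79

Spiral notebook £1.98: everything else → 9.75% → £0.19
AA batteries (8-pack) £6.12: everything else → 9.75% → £0.60
Tax on everything else = £0.19 + £0.60 = £0.79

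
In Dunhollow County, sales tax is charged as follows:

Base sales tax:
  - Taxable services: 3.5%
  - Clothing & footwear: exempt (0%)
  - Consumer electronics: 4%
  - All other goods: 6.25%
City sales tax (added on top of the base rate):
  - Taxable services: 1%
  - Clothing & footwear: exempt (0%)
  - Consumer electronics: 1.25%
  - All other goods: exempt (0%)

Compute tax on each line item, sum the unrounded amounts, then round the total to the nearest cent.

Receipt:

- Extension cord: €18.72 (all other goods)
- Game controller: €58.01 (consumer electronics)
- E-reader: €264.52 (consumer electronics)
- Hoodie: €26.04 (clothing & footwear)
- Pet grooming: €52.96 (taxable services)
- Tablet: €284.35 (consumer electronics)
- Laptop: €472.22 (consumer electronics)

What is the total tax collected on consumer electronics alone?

Game controller €58.01: consumer electronics → 4% + 1.25% city = 5.25% → €3.045525
E-reader €264.52: consumer electronics → 4% + 1.25% city = 5.25% → €13.8873
Tablet €284.35: consumer electronics → 4% + 1.25% city = 5.25% → €14.928375
Laptop €472.22: consumer electronics → 4% + 1.25% city = 5.25% → €24.79155
Tax on consumer electronics: unrounded sum = €56.65275 → €56.65

€56.65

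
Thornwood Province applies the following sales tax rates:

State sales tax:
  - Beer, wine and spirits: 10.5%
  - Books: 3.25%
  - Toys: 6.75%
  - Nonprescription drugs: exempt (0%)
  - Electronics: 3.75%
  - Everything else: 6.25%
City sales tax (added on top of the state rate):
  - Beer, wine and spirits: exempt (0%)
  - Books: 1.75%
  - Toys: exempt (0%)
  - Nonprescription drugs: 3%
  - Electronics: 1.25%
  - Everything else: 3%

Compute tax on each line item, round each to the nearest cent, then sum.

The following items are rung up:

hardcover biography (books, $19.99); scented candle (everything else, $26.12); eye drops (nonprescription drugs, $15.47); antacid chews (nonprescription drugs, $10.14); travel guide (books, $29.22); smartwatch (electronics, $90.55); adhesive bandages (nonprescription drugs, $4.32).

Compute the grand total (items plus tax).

$206.11

Hardcover biography $19.99: books → 3.25% + 1.75% city = 5% → $1.00
Scented candle $26.12: everything else → 6.25% + 3% city = 9.25% → $2.42
Eye drops $15.47: nonprescription drugs → 0% + 3% city = 3% → $0.46
Antacid chews $10.14: nonprescription drugs → 0% + 3% city = 3% → $0.30
Travel guide $29.22: books → 3.25% + 1.75% city = 5% → $1.46
Smartwatch $90.55: electronics → 3.75% + 1.25% city = 5% → $4.53
Adhesive bandages $4.32: nonprescription drugs → 0% + 3% city = 3% → $0.13
Subtotal = $195.81; tax = $10.30; total due = $206.11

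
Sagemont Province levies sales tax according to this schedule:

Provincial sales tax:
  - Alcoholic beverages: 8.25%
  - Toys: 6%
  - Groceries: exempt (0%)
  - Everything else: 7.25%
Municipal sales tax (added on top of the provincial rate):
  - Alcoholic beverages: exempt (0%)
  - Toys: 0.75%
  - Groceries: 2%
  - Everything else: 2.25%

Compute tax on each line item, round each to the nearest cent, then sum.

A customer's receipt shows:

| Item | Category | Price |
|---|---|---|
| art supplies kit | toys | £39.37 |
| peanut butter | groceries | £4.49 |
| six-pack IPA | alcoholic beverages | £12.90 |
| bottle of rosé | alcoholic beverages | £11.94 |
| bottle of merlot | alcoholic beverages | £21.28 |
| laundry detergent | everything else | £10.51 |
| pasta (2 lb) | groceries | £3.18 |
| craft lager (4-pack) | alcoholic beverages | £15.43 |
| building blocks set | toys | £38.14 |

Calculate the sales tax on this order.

Art supplies kit £39.37: toys → 6% + 0.75% municipal = 6.75% → £2.66
Peanut butter £4.49: groceries → 0% + 2% municipal = 2% → £0.09
Six-pack IPA £12.90: alcoholic beverages → 8.25% + 0% municipal = 8.25% → £1.06
Bottle of rosé £11.94: alcoholic beverages → 8.25% + 0% municipal = 8.25% → £0.99
Bottle of merlot £21.28: alcoholic beverages → 8.25% + 0% municipal = 8.25% → £1.76
Laundry detergent £10.51: everything else → 7.25% + 2.25% municipal = 9.5% → £1.00
Pasta (2 lb) £3.18: groceries → 0% + 2% municipal = 2% → £0.06
Craft lager (4-pack) £15.43: alcoholic beverages → 8.25% + 0% municipal = 8.25% → £1.27
Building blocks set £38.14: toys → 6% + 0.75% municipal = 6.75% → £2.57
Total tax = £2.66 + £0.09 + £1.06 + £0.99 + £1.76 + £1.00 + £0.06 + £1.27 + £2.57 = £11.46

£11.46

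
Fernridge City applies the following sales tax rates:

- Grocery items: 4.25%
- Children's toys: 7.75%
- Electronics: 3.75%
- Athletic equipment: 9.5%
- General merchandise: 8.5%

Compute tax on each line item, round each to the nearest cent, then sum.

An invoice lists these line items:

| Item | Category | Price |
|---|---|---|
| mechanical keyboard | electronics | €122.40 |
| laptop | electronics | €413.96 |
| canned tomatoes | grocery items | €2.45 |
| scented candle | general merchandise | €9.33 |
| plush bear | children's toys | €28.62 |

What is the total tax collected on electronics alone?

€20.11

Mechanical keyboard €122.40: electronics → 3.75% → €4.59
Laptop €413.96: electronics → 3.75% → €15.52
Tax on electronics = €4.59 + €15.52 = €20.11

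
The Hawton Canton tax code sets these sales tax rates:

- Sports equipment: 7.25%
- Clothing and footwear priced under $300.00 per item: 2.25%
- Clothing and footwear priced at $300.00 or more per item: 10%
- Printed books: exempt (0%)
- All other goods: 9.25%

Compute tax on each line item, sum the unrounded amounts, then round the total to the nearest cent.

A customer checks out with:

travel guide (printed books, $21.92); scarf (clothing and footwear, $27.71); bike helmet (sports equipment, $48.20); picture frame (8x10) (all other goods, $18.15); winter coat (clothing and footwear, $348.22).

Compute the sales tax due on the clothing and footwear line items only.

Scarf $27.71: clothing and footwear, under $300.00 → 2.25% → $0.623475
Winter coat $348.22: clothing and footwear, $300.00 or more → 10% → $34.822
Tax on clothing and footwear: unrounded sum = $35.445475 → $35.45

$35.45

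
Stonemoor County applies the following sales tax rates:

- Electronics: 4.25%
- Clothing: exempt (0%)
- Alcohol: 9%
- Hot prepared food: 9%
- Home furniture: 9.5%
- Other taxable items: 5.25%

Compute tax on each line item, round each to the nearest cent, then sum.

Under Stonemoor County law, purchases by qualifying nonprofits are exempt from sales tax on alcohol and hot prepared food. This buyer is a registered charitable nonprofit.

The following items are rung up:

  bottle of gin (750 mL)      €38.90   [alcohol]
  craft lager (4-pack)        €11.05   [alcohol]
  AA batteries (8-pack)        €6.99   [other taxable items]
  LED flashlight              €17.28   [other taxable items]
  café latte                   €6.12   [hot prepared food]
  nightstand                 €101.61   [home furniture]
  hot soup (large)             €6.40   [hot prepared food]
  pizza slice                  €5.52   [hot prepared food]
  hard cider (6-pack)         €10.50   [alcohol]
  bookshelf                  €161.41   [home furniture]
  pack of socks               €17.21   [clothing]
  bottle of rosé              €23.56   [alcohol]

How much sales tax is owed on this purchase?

Bottle of gin (750 mL) €38.90: alcohol, buyer-exempt → 0% → €0.00
Craft lager (4-pack) €11.05: alcohol, buyer-exempt → 0% → €0.00
AA batteries (8-pack) €6.99: other taxable items → 5.25% → €0.37
LED flashlight €17.28: other taxable items → 5.25% → €0.91
Café latte €6.12: hot prepared food, buyer-exempt → 0% → €0.00
Nightstand €101.61: home furniture → 9.5% → €9.65
Hot soup (large) €6.40: hot prepared food, buyer-exempt → 0% → €0.00
Pizza slice €5.52: hot prepared food, buyer-exempt → 0% → €0.00
Hard cider (6-pack) €10.50: alcohol, buyer-exempt → 0% → €0.00
Bookshelf €161.41: home furniture → 9.5% → €15.33
Pack of socks €17.21: clothing → 0% → €0.00
Bottle of rosé €23.56: alcohol, buyer-exempt → 0% → €0.00
Total tax = €0.37 + €0.91 + €9.65 + €15.33 = €26.26

€26.26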